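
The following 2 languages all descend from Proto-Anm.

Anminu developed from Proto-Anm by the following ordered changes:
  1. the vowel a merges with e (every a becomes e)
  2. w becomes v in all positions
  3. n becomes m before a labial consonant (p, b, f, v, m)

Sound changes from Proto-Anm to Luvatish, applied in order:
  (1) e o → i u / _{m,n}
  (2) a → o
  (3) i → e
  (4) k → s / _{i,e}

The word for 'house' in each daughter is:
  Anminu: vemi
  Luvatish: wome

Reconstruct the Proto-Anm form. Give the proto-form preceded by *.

Position 4: Anminu has i, Luvatish has e. Anminu preserves i here (none of its changes turn any other segment into i), so the proto-segment is *i.
Position 2: Anminu has e, Luvatish has o. Taking the neighbouring segments as reconstructed: Anminu e could go back to *a or *e; Luvatish o can only go back to *a — the one source consistent with every daughter is *a.
Position 1: Anminu has v, Luvatish has w. Luvatish preserves w here (none of its changes turn any other segment into w), so the proto-segment is *w.
Continuing position by position gives *wami; check it forward:
Anminu: start from *wami.
  rule 1 (vowel merger): wami → wemi
  rule 2 (unconditioned shift): wemi → vemi
  rule 3: no change — vemi
  ⇒ Anminu vemi
Luvatish: *wami > womi > wome  (by vowel merger, vowel merger)
No other proto-form is consistent with every reflex, so the reconstruction is *wami.

*wami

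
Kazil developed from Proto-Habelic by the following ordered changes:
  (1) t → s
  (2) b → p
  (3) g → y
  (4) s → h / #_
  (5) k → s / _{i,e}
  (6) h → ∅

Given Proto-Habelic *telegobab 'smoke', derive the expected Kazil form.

Kazil: *telegobab > selegobab > selegopap > seleyopap > heleyopap > eleyopap  (by unconditioned shift, unconditioned shift, unconditioned shift, debuccalisation, h-loss)

eleyopap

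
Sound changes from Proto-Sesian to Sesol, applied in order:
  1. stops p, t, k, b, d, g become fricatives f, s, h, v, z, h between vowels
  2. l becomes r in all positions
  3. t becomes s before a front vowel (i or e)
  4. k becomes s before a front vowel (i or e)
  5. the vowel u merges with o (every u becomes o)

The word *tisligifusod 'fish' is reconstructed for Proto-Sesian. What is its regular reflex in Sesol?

sisrihifosod

Sesol: start from *tisligifusod.
  rule 1 (intervocalic lenition): tisligifusod → tislihifusod
  rule 2 (unconditioned shift): tislihifusod → tisrihifusod
  rule 3 (palatalisation): tisrihifusod → sisrihifusod
  rule 4: no change — sisrihifusod
  rule 5 (vowel merger): sisrihifusod → sisrihifosod
  ⇒ Sesol sisrihifosod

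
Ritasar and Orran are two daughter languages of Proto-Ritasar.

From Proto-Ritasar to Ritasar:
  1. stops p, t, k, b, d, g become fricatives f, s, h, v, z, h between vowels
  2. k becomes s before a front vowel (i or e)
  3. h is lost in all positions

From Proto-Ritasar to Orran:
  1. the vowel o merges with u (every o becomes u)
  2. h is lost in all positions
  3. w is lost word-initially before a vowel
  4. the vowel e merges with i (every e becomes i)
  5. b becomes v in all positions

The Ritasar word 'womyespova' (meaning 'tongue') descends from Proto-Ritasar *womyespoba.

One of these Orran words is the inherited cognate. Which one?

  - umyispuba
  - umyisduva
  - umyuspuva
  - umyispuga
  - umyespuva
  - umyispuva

Orran: *womyespoba
  womyespoba → wumyespuba   [vowel merger]
  wumyespuba (rule 2 does not apply)
  wumyespuba → umyespuba   [glide loss]
  umyespuba → umyispuba   [vowel merger]
  umyispuba → umyispuva   [unconditioned shift]
  giving Orran umyispuva.
Only 'umyispuva' matches the regular Orran development of *womyespoba.

umyispuva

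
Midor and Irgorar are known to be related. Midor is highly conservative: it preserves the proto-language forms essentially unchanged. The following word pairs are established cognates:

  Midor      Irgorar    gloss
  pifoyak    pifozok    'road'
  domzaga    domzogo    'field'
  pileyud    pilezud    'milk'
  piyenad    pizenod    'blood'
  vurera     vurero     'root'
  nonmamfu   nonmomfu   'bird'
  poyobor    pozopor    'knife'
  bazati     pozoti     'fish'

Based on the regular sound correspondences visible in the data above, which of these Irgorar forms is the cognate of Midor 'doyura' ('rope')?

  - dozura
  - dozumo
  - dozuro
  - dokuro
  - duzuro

dozuro

pileyud ~ pilezud — Midor y corresponds to Irgorar z between vowels (before a back vowel).
domzaga ~ domzogo, vurera ~ vurero — Midor a corresponds to Irgorar o word-finally.
Applying these to Midor 'doyura':
  doyura → dozura   (y→z between vowels (before a back vowel))
  dozura → dozuro   (a→o word-finally)
So the Irgorar cognate is 'dozuro'.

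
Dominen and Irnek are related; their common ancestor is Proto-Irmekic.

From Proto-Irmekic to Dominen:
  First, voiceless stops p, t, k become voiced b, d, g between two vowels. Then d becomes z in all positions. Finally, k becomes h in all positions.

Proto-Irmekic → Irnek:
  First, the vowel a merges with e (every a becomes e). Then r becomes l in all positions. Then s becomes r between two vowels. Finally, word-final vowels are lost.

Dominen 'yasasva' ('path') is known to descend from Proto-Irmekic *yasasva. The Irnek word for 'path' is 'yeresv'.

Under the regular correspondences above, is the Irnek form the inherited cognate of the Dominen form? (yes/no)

Derive the expected Irnek reflex of *yasasva:
Irnek: *yasasva
  yasasva → yesesve   [vowel merger]
  yesesve (rule 2 does not apply)
  yesesve → yeresve   [rhotacism]
  yeresve → yeresv   [apocope]
  giving Irnek yeresv.
Irnek 'yeresv' matches the regular reflex exactly, so the pair is cognate.

yes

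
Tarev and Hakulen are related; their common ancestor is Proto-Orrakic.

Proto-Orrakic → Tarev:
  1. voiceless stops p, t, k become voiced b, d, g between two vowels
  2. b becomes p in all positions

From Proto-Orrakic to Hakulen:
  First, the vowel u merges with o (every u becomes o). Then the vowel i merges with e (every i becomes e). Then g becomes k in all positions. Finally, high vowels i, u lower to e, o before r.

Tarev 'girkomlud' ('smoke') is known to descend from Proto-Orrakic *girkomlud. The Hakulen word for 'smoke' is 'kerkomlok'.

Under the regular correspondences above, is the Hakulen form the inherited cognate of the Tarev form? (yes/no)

no

Derive the expected Hakulen reflex of *girkomlud:
Hakulen: *girkomlud > girkomlod > gerkomlod > kerkomlod  (by vowel merger, vowel merger, unconditioned shift)
The regular Hakulen reflex would be 'kerkomlod', but the attested form is 'kerkomlok'. The correspondence is irregular, so they are not cognates (the Hakulen form has a different source).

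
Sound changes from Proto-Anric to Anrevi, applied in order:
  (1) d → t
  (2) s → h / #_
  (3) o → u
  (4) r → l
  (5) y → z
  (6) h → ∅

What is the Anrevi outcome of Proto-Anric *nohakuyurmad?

Anrevi: start from *nohakuyurmad.
  rule 1 (unconditioned shift): nohakuyurmad → nohakuyurmat
  rule 2: no change — nohakuyurmat
  rule 3 (vowel merger): nohakuyurmat → nuhakuyurmat
  rule 4 (unconditioned shift): nuhakuyurmat → nuhakuyulmat
  rule 5 (unconditioned shift): nuhakuyulmat → nuhakuzulmat
  rule 6 (h-loss): nuhakuzulmat → nuakuzulmat
  ⇒ Anrevi nuakuzulmat

nuakuzulmat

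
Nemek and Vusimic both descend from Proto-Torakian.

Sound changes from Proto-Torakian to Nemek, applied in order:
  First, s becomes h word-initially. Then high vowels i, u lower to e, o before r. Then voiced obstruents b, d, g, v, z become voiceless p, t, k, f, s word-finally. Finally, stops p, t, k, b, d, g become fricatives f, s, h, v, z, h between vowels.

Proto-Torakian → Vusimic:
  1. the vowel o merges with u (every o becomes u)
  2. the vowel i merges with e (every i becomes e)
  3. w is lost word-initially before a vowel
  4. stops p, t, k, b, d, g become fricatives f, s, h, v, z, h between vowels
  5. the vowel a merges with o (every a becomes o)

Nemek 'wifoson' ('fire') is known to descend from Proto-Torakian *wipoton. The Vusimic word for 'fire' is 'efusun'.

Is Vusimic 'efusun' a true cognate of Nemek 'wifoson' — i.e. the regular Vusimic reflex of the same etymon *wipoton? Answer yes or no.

Derive the expected Vusimic reflex of *wipoton:
Vusimic: *wipoton > wiputun > weputun > eputun > efusun  (by vowel merger, vowel merger, glide loss, intervocalic lenition)
Vusimic 'efusun' matches the regular reflex exactly, so the pair is cognate.

yes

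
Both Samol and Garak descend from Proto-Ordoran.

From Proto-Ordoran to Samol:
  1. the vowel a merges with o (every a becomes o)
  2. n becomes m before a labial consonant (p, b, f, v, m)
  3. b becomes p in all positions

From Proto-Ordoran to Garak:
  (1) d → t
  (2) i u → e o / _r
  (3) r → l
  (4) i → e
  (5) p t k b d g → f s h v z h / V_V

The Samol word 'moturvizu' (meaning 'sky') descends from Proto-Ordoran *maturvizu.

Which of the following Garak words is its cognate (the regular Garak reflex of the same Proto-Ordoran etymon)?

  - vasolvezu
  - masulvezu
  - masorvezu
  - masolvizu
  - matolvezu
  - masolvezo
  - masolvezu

Garak: *maturvizu > matorvizu > matolvizu > matolvezu > masolvezu  (by pre-rhotic lowering, unconditioned shift, vowel merger, intervocalic lenition)
The other candidates each miss or misapply at least one Garak change.

masolvezu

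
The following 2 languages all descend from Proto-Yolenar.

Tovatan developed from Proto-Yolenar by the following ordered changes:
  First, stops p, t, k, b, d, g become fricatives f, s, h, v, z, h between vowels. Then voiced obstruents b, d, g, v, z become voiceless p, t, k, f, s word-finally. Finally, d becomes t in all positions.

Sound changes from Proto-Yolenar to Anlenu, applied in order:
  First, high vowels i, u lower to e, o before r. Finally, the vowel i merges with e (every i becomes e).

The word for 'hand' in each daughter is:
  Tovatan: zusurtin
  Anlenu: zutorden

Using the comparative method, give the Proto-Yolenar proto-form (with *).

*zuturdin

Position 7: Tovatan has i, Anlenu has e. Tovatan preserves i here (none of its changes turn any other segment into i), so the proto-segment is *i.
Position 4: Tovatan has u, Anlenu has o. Tovatan preserves u here (none of its changes turn any other segment into u), so the proto-segment is *u.
Position 6: Tovatan has t, Anlenu has d. Anlenu preserves d here (none of its changes turn any other segment into d), so the proto-segment is *d.
Continuing position by position gives *zuturdin; check it forward:
Tovatan: start from *zuturdin.
  rule 1 (intervocalic lenition): zuturdin → zusurdin
  rule 2: no change — zusurdin
  rule 3 (unconditioned shift): zusurdin → zusurtin
  ⇒ Tovatan zusurtin
Anlenu: *zuturdin > zutordin > zutorden  (by pre-rhotic lowering, vowel merger)
Only *zuturdin yields all of Tovatan zusurtin, Anlenu zutorden.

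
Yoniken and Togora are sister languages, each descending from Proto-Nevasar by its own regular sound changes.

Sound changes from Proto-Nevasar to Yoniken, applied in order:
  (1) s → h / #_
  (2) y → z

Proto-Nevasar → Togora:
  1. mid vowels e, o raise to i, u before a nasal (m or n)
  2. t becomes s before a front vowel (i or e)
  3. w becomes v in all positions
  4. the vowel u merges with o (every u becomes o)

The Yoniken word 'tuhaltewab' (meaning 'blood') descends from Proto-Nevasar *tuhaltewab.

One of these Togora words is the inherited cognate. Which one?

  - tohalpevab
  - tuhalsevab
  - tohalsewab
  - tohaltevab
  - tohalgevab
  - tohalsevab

Togora: *tuhaltewab
  tuhaltewab (rule 1 does not apply)
  tuhaltewab → tuhalsewab   [palatalisation]
  tuhalsewab → tuhalsevab   [unconditioned shift]
  tuhalsevab → tohalsevab   [vowel merger]
  giving Togora tohalsevab.
Only 'tohalsevab' matches the regular Togora development of *tuhaltewab.

tohalsevab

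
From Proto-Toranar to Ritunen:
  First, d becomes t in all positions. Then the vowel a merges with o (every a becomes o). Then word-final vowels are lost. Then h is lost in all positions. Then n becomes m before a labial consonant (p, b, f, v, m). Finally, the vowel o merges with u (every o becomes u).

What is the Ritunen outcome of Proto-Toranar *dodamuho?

tutumu

Ritunen: start from *dodamuho.
  rule 1 (unconditioned shift): dodamuho → totamuho
  rule 2 (vowel merger): totamuho → totomuho
  rule 3 (apocope): totomuho → totomuh
  rule 4 (h-loss): totomuh → totomu
  rule 5: no change — totomu
  rule 6 (vowel merger): totomu → tutumu
  ⇒ Ritunen tutumu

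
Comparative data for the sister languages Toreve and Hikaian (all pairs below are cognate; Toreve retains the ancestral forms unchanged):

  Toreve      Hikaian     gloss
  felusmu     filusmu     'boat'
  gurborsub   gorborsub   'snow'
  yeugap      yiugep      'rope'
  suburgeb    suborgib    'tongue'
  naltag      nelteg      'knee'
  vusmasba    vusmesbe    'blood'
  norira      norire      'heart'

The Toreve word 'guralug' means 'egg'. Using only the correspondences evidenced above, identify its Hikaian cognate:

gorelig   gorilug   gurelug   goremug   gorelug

gorelug

gurborsub ~ gorborsub, suburgeb ~ suborgib — Toreve u corresponds to Hikaian o after a consonant, before r.
naltag ~ nelteg, vusmasba ~ vusmesbe — Toreve a corresponds to Hikaian e after a consonant, before a consonant other than r, m, n, p, b, f, v.
Applying these to Toreve 'guralug':
  guralug → goralug   (u→o after a consonant, before r)
  goralug → gorelug   (a→e after a consonant, before a consonant other than r, m, n, p, b, f, v)
So the Hikaian cognate is 'gorelug'.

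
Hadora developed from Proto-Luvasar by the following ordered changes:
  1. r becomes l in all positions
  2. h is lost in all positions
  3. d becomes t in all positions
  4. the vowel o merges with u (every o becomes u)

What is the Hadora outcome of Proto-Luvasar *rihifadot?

Hadora: *rihifadot > lihifadot > liifadot > liifatot > liifatut  (by unconditioned shift, h-loss, unconditioned shift, vowel merger)

liifatut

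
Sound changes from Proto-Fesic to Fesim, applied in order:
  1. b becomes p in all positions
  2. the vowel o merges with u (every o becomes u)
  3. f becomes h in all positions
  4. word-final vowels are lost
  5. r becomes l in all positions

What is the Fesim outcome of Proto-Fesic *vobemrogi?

vupemlug

Fesim: *vobemrogi > vopemrogi > vupemrugi > vupemrug > vupemlug  (by unconditioned shift, vowel merger, apocope, unconditioned shift)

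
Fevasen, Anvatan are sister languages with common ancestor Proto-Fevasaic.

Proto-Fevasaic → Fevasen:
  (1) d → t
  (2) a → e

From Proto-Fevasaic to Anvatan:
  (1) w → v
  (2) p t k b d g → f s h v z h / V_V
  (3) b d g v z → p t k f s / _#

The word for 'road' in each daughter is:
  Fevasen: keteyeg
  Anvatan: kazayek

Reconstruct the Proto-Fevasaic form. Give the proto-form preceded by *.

Position 3: Fevasen has t, Anvatan has z. Taking the neighbouring segments as reconstructed: Fevasen t could go back to *t or *d; Anvatan z could go back to *d or *z — the one source consistent with every daughter is *d.
Position 4: Fevasen has e, Anvatan has a. Anvatan preserves a here (none of its changes turn any other segment into a), so the proto-segment is *a.
Position 2: Fevasen has e, Anvatan has a. Anvatan preserves a here (none of its changes turn any other segment into a), so the proto-segment is *a.
Continuing position by position gives *kadayeg; check it forward:
Fevasen: start from *kadayeg.
  rule 1 (unconditioned shift): kadayeg → katayeg
  rule 2 (vowel merger): katayeg → keteyeg
  ⇒ Fevasen keteyeg
Anvatan: start from *kadayeg.
  rule 1: no change — kadayeg
  rule 2 (intervocalic lenition): kadayeg → kazayeg
  rule 3 (final devoicing): kazayeg → kazayek
  ⇒ Anvatan kazayek
No other proto-form is consistent with every reflex, so the reconstruction is *kadayeg.

*kadayeg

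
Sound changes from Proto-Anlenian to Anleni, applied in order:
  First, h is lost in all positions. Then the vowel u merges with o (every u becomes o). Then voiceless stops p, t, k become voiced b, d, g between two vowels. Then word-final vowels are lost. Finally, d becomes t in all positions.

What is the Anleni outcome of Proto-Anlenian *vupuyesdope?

voboyestob

Anleni: start from *vupuyesdope.
  rule 1: no change — vupuyesdope
  rule 2 (vowel merger): vupuyesdope → vopoyesdope
  rule 3 (intervocalic voicing): vopoyesdope → voboyesdobe
  rule 4 (apocope): voboyesdobe → voboyesdob
  rule 5 (unconditioned shift): voboyesdob → voboyestob
  ⇒ Anleni voboyestob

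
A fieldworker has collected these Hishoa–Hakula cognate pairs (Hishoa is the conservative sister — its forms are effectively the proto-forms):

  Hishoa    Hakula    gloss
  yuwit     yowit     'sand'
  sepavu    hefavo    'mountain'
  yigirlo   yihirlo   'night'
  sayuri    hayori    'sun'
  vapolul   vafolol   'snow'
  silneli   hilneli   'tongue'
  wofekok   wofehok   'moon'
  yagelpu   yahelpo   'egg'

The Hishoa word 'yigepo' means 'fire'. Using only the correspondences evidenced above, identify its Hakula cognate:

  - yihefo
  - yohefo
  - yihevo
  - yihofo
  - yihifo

yagelpu ~ yahelpo — Hishoa g corresponds to Hakula h between vowels (before a front vowel).
vapolul ~ vafolol — Hishoa p corresponds to Hakula f between vowels (before a back vowel).
Applying these to Hishoa 'yigepo':
  yigepo → yihepo   (g→h between vowels (before a front vowel))
  yihepo → yihefo   (p→f between vowels (before a back vowel))
So the Hakula cognate is 'yihefo'.

yihefo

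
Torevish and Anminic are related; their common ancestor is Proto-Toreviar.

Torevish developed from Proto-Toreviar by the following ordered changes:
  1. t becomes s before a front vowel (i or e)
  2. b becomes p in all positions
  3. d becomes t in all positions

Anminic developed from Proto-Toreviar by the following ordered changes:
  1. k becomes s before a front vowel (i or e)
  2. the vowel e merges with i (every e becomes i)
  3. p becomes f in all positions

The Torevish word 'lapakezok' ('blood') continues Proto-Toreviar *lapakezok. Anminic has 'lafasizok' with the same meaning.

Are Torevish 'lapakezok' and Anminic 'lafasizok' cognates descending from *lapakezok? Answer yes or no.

yes

Derive the expected Anminic reflex of *lapakezok:
Anminic: *lapakezok > lapasezok > lapasizok > lafasizok  (by palatalisation, vowel merger, unconditioned shift)
Anminic 'lafasizok' matches the regular reflex exactly, so the pair is cognate.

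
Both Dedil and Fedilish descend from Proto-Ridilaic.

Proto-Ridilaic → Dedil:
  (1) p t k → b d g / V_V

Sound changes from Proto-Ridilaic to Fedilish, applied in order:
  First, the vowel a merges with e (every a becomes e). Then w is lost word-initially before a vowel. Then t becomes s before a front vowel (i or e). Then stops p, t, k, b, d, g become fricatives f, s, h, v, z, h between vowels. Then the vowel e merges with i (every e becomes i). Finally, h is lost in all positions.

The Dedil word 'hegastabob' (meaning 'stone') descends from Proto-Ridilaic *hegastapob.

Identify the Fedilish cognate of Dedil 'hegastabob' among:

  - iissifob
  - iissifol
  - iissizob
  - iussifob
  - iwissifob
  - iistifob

Fedilish: *hegastapob > hegestepob > hegessepob > hehessefob > hihissifob > iissifob  (by vowel merger, palatalisation, intervocalic lenition, vowel merger, h-loss)
Only 'iissifob' matches the regular Fedilish development of *hegastapob.

iissifob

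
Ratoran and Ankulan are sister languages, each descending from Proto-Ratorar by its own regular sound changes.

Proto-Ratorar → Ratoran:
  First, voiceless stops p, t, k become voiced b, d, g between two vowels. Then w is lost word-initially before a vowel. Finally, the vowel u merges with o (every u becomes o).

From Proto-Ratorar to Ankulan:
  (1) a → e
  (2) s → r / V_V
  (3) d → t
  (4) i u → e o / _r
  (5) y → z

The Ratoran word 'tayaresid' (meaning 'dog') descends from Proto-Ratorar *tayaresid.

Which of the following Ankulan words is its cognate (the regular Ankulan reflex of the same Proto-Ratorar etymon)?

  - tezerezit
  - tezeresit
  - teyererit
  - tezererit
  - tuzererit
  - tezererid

tezererit

Ankulan: *tayaresid
  tayaresid → teyeresid   [vowel merger]
  teyeresid → teyererid   [rhotacism]
  teyererid → teyererit   [unconditioned shift]
  teyererit (rule 4 does not apply)
  teyererit → tezererit   [unconditioned shift]
  giving Ankulan tezererit.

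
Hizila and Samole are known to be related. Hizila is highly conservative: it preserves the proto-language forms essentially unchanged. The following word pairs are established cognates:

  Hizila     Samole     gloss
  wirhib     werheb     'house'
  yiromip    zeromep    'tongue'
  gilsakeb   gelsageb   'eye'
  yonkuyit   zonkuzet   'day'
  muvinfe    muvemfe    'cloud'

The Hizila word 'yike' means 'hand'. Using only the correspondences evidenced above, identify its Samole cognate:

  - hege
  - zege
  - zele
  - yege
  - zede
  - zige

zege

yiromip ~ zeromep — Hizila y corresponds to Samole z word-initially before a front vowel.
gilsakeb ~ gelsageb, yonkuyit ~ zonkuzet — Hizila i corresponds to Samole e after a consonant, before a consonant other than r, m, n, p, b, f, v.
gilsakeb ~ gelsageb — Hizila k corresponds to Samole g between vowels (before a front vowel).
Applying these to Hizila 'yike':
  yike → zike   (y→z word-initially before a front vowel)
  zike → zeke   (i→e after a consonant, before a consonant other than r, m, n, p, b, f, v)
  zeke → zege   (k→g between vowels (before a front vowel))
So the Samole cognate is 'zege'.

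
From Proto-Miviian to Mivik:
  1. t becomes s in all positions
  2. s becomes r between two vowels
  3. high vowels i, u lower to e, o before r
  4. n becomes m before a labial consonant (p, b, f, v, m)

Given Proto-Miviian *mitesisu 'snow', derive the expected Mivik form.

Mivik: start from *mitesisu.
  rule 1 (unconditioned shift): mitesisu → misesisu
  rule 2 (rhotacism): misesisu → mireriru
  rule 3 (pre-rhotic lowering): mireriru → merereru
  rule 4: no change — merereru
  ⇒ Mivik merereru

merereru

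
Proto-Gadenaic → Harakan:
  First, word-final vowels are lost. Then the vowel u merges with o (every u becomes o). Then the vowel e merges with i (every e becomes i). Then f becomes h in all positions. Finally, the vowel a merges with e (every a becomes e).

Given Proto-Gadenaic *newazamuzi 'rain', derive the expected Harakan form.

Harakan: *newazamuzi > newazamuz > newazamoz > niwazamoz > niwezemoz  (by apocope, vowel merger, vowel merger, vowel merger)

niwezemoz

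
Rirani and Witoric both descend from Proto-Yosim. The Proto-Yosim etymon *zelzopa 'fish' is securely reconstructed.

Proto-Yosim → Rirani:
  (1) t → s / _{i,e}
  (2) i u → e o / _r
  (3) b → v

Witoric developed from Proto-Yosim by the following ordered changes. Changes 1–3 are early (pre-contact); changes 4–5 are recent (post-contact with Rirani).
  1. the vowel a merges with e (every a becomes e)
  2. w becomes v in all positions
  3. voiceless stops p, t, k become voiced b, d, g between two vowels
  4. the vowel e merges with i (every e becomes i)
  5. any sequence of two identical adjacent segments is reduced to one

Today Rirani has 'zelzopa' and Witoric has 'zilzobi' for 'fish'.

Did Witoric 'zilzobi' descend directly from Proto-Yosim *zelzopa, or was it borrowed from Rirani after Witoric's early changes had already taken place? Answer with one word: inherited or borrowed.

If inherited, *zelzopa would pass through all of Witoric's changes:
Witoric: *zelzopa > zelzope > zelzobe > zilzobi  (by vowel merger, intervocalic voicing, vowel merger)
If borrowed from Rirani 'zelzopa' after the early changes, it would undergo only the recent ones:
  rule 4 (vowel merger): zelzopa → zilzopa
  rule 5 (degemination): no change (zilzopa)
  ⇒ as a loan: zilzopa
Witoric 'zilzobi' matches the inherited outcome exactly, so it is an inherited cognate, not a loan.

inherited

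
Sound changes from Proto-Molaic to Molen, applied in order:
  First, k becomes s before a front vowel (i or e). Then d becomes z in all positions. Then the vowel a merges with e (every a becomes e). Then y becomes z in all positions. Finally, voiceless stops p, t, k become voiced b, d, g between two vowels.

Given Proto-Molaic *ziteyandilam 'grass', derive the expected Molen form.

zidezenzilem

Molen: *ziteyandilam
  ziteyandilam (rule 1 does not apply)
  ziteyandilam → ziteyanzilam   [unconditioned shift]
  ziteyanzilam → ziteyenzilem   [vowel merger]
  ziteyenzilem → zitezenzilem   [unconditioned shift]
  zitezenzilem → zidezenzilem   [intervocalic voicing]
  giving Molen zidezenzilem.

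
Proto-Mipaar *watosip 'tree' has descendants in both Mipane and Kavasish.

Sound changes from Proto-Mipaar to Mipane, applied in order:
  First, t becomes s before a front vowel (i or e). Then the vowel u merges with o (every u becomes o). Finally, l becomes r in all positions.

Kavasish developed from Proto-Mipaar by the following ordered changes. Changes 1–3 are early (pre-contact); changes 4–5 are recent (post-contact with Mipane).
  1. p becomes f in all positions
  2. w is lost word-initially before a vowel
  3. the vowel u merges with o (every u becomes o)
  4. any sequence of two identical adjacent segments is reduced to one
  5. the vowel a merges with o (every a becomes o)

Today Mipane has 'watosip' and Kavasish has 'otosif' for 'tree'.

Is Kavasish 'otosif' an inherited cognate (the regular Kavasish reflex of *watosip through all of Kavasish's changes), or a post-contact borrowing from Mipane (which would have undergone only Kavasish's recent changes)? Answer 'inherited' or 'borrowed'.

inherited

If inherited, *watosip would pass through all of Kavasish's changes:
Kavasish: *watosip
  watosip → watosif   [unconditioned shift]
  watosif → atosif   [glide loss]
  atosif (rule 3 does not apply)
  atosif (rule 4 does not apply)
  atosif → otosif   [vowel merger]
  giving Kavasish otosif.
If borrowed from Mipane 'watosip' after the early changes, it would undergo only the recent ones:
  rule 4 (degemination): no change (watosip)
  rule 5 (vowel merger): watosip → wotosip
  ⇒ as a loan: wotosip
Kavasish 'otosif' matches the inherited outcome exactly, so it is an inherited cognate, not a loan.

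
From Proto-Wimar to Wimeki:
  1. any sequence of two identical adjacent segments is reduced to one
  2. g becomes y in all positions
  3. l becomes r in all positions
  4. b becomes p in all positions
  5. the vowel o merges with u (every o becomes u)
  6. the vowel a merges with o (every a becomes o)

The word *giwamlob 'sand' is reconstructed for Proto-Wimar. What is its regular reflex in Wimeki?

yiwomrup

Wimeki: start from *giwamlob.
  rule 1: no change — giwamlob
  rule 2 (unconditioned shift): giwamlob → yiwamlob
  rule 3 (unconditioned shift): yiwamlob → yiwamrob
  rule 4 (unconditioned shift): yiwamrob → yiwamrop
  rule 5 (vowel merger): yiwamrop → yiwamrup
  rule 6 (vowel merger): yiwamrup → yiwomrup
  ⇒ Wimeki yiwomrup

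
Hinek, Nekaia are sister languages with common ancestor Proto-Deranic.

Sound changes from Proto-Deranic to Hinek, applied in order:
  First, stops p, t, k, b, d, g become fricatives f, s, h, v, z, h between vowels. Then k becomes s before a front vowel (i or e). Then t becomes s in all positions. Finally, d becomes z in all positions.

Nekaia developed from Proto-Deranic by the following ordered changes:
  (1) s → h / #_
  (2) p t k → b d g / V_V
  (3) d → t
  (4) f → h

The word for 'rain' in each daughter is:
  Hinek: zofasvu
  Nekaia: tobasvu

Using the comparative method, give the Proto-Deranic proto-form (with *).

*dopasvu

Position 3: Hinek has f, Nekaia has b. Taking the neighbouring segments as reconstructed: Hinek f could go back to *p or *f; Nekaia b could go back to *p or *b — the one source consistent with every daughter is *p.
Position 1: Hinek has z, Nekaia has t. Taking the neighbouring segments as reconstructed: Hinek z could go back to *d or *z; Nekaia t could go back to *t or *d — the one source consistent with every daughter is *d.
This points to *dopasvu. Verify forward in each daughter:
Hinek: start from *dopasvu.
  rule 1 (intervocalic lenition): dopasvu → dofasvu
  rule 2: no change — dofasvu
  rule 3: no change — dofasvu
  rule 4 (unconditioned shift): dofasvu → zofasvu
  ⇒ Hinek zofasvu
Nekaia: *dopasvu
  dopasvu (rule 1 does not apply)
  dopasvu → dobasvu   [intervocalic voicing]
  dobasvu → tobasvu   [unconditioned shift]
  tobasvu (rule 4 does not apply)
  giving Nekaia tobasvu.
*dopasvu is the unique common source.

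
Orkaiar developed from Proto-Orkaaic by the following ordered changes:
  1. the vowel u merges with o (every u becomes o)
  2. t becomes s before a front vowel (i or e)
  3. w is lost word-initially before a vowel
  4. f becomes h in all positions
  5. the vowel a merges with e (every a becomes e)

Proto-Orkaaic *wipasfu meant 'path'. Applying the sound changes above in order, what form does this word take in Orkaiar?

Orkaiar: start from *wipasfu.
  rule 1 (vowel merger): wipasfu → wipasfo
  rule 2: no change — wipasfo
  rule 3 (glide loss): wipasfo → ipasfo
  rule 4 (unconditioned shift): ipasfo → ipasho
  rule 5 (vowel merger): ipasho → ipesho
  ⇒ Orkaiar ipesho

ipesho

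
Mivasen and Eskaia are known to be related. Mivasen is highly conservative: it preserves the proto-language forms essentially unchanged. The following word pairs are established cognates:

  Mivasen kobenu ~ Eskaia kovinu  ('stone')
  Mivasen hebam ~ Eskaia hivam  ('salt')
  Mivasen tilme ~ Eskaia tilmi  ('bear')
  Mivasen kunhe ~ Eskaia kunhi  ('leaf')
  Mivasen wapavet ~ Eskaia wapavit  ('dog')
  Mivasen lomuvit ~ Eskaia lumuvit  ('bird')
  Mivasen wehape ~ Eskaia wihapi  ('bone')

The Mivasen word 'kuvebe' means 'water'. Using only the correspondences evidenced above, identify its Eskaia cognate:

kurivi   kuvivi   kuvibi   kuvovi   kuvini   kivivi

hebam ~ hivam — Mivasen e corresponds to Eskaia i after a consonant, before a labial obstruent.
kobenu ~ kovinu — Mivasen b corresponds to Eskaia v between vowels (before a front vowel).
tilme ~ tilmi, kunhe ~ kunhi — Mivasen e corresponds to Eskaia i word-finally.
Applying these to Mivasen 'kuvebe':
  kuvebe → kuvibe   (e→i after a consonant, before a labial obstruent)
  kuvibe → kuvive   (b→v between vowels (before a front vowel))
  kuvive → kuvivi   (e→i word-finally)
So the Eskaia cognate is 'kuvivi'.

kuvivi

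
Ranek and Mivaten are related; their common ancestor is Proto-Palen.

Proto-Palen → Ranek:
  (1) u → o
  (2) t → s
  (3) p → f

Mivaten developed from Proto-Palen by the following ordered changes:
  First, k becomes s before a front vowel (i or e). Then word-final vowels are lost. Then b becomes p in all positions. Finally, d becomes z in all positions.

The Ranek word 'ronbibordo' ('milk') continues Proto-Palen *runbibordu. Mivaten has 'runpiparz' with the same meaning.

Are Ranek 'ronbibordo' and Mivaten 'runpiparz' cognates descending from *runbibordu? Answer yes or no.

Derive the expected Mivaten reflex of *runbibordu:
Mivaten: start from *runbibordu.
  rule 1: no change — runbibordu
  rule 2 (apocope): runbibordu → runbibord
  rule 3 (unconditioned shift): runbibord → runpipord
  rule 4 (unconditioned shift): runpipord → runpiporz
  ⇒ Mivaten runpiporz
The regular Mivaten reflex would be 'runpiporz', but the attested form is 'runpiparz'. The correspondence is irregular, so they are not cognates (the Mivaten form has a different source).

no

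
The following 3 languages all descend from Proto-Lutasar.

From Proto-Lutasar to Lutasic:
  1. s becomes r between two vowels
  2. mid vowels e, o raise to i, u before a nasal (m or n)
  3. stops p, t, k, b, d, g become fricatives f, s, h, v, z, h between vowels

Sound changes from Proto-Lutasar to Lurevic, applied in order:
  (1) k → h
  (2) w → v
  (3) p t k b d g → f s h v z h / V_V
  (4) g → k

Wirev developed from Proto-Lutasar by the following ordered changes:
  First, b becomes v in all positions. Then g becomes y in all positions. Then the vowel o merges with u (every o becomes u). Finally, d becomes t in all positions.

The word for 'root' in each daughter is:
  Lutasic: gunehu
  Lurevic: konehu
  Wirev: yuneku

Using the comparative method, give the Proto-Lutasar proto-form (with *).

*goneku

Position 1: Lutasic has g, Lurevic has k, Wirev has y. Lutasic preserves g here (none of its changes turn any other segment into g), so the proto-segment is *g.
Position 5: Lutasic has h, Lurevic has h, Wirev has k. Wirev preserves k here (none of its changes turn any other segment into k), so the proto-segment is *k.
This points to *goneku. Verify forward in each daughter:
Lutasic: start from *goneku.
  rule 1: no change — goneku
  rule 2 (pre-nasal raising): goneku → guneku
  rule 3 (intervocalic lenition): guneku → gunehu
  ⇒ Lutasic gunehu
Lurevic: start from *goneku.
  rule 1 (unconditioned shift): goneku → gonehu
  rule 2: no change — gonehu
  rule 3: no change — gonehu
  rule 4 (unconditioned shift): gonehu → konehu
  ⇒ Lurevic konehu
Wirev: *goneku > yoneku > yuneku  (by unconditioned shift, vowel merger)
No other proto-form is consistent with every reflex, so the reconstruction is *goneku.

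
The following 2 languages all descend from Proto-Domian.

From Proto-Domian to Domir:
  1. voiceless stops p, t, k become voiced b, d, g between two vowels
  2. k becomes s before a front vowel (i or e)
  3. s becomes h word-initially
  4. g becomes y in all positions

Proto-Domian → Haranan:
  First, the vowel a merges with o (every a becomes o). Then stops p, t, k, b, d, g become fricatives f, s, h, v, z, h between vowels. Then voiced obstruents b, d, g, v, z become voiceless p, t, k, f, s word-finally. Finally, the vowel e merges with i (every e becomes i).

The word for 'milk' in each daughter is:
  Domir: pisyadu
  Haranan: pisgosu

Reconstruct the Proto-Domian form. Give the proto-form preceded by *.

*pisgatu

Position 5: Domir has a, Haranan has o. Domir preserves a here (none of its changes turn any other segment into a), so the proto-segment is *a.
Position 6: Domir has d, Haranan has s. Taking the neighbouring segments as reconstructed: Domir d could go back to *t or *d; Haranan s could go back to *t or *s — the one source consistent with every daughter is *t.
Position 4: Domir has y, Haranan has g. Haranan preserves g here (none of its changes turn any other segment into g), so the proto-segment is *g.
Continuing position by position gives *pisgatu; check it forward:
Domir: start from *pisgatu.
  rule 1 (intervocalic voicing): pisgatu → pisgadu
  rule 2: no change — pisgadu
  rule 3: no change — pisgadu
  rule 4 (unconditioned shift): pisgadu → pisyadu
  ⇒ Domir pisyadu
Haranan: *pisgatu > pisgotu > pisgosu  (by vowel merger, intervocalic lenition)
No other proto-form is consistent with every reflex, so the reconstruction is *pisgatu.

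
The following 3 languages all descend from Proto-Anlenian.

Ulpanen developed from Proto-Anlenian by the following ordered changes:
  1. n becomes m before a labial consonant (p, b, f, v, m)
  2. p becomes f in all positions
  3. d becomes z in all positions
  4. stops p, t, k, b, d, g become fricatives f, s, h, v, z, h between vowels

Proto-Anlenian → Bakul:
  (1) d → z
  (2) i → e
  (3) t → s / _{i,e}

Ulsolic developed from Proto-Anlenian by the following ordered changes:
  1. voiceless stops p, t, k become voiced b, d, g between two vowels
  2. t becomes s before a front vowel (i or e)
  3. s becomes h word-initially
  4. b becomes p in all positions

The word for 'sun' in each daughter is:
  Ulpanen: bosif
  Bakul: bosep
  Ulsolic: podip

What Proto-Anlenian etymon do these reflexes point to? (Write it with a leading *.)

*botip

Position 4: Ulpanen has i, Bakul has e, Ulsolic has i. Ulpanen preserves i here (none of its changes turn any other segment into i), so the proto-segment is *i.
Position 1: Ulpanen has b, Bakul has b, Ulsolic has p. Ulpanen preserves b here (none of its changes turn any other segment into b), so the proto-segment is *b.
Continuing position by position gives *botip; check it forward:
Ulpanen: *botip > botif > bosif  (by unconditioned shift, intervocalic lenition)
Bakul: *botip > botep > bosep  (by vowel merger, palatalisation)
Ulsolic: start from *botip.
  rule 1 (intervocalic voicing): botip → bodip
  rule 2: no change — bodip
  rule 3: no change — bodip
  rule 4 (unconditioned shift): bodip → podip
  ⇒ Ulsolic podip
No other proto-form is consistent with every reflex, so the reconstruction is *botip.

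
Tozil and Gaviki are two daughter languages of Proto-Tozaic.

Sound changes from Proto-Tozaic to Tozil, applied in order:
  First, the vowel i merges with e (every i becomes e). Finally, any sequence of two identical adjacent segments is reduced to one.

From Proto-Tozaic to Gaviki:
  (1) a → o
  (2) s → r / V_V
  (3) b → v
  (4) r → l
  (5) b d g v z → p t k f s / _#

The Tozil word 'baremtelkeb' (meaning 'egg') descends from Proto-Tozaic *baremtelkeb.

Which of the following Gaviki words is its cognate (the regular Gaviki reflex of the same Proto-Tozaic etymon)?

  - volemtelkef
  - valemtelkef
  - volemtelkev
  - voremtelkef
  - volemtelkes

Gaviki: *baremtelkeb
  baremtelkeb → boremtelkeb   [vowel merger]
  boremtelkeb (rule 2 does not apply)
  boremtelkeb → voremtelkev   [unconditioned shift]
  voremtelkev → volemtelkev   [unconditioned shift]
  volemtelkev → volemtelkef   [final devoicing]
  giving Gaviki volemtelkef.

volemtelkef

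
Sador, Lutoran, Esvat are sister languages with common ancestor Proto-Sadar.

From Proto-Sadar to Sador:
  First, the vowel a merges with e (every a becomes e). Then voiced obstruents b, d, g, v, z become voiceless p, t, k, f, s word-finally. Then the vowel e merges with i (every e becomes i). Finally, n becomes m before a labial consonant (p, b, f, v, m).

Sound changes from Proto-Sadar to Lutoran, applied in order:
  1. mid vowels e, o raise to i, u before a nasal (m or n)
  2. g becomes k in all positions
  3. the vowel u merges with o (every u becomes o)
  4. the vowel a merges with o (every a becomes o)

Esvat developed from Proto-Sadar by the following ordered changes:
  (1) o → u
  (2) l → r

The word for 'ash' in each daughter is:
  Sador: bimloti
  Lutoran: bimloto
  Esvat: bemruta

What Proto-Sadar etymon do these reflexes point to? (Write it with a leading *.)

*bemlota

Position 7: Sador has i, Lutoran has o, Esvat has a. Esvat preserves a here (none of its changes turn any other segment into a), so the proto-segment is *a.
Position 4: Sador has l, Lutoran has l, Esvat has r. Sador preserves l here (none of its changes turn any other segment into l), so the proto-segment is *l.
Position 2: Sador has i, Lutoran has i, Esvat has e. Esvat preserves e here (none of its changes turn any other segment into e), so the proto-segment is *e.
Continuing position by position gives *bemlota; check it forward:
Sador: *bemlota > bemlote > bimloti  (by vowel merger, vowel merger)
Lutoran: start from *bemlota.
  rule 1 (pre-nasal raising): bemlota → bimlota
  rule 2: no change — bimlota
  rule 3: no change — bimlota
  rule 4 (vowel merger): bimlota → bimloto
  ⇒ Lutoran bimloto
Esvat: *bemlota > bemluta > bemruta  (by vowel merger, unconditioned shift)
No other proto-form is consistent with every reflex, so the reconstruction is *bemlota.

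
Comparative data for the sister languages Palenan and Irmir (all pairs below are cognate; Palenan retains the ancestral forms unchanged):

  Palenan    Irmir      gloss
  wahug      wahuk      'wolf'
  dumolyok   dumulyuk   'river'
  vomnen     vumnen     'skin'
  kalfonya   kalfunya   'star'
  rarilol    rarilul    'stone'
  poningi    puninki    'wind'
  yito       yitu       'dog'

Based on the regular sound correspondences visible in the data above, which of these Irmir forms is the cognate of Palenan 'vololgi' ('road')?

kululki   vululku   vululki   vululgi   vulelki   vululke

vululki

dumolyok ~ dumulyuk, rarilol ~ rarilul — Palenan o corresponds to Irmir u after a consonant, before a consonant other than r, m, n, p, b, f, v.
poningi ~ puninki — Palenan g corresponds to Irmir k after a consonant, before a front vowel.
Applying these to Palenan 'vololgi':
  vololgi → vulolgi   (o→u after a consonant, before a consonant other than r, m, n, p, b, f, v)
  vulolgi → vululgi   (o→u after a consonant, before a consonant other than r, m, n, p, b, f, v)
  vululgi → vululki   (g→k after a consonant, before a front vowel)
So the Irmir cognate is 'vululki'.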